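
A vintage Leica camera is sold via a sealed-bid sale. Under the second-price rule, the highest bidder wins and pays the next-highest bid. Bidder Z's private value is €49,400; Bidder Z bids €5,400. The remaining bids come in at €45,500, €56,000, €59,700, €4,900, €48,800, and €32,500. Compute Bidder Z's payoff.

Highest competing bid: €59,700.
Bidder Z's bid €5,400 is not the highest, so Bidder Z loses, pays nothing, and earns zero payoff.

Bidder Z's payoff: €0.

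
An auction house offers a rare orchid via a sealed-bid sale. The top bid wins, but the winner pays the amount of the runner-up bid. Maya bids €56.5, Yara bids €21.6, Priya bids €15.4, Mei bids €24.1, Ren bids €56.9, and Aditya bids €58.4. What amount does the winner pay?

The winner pays €56.9.

Bids in descending order: Aditya €58.4, then Ren €56.9, then Maya €56.5, then Mei €24.1, then Yara €21.6, then Priya €15.4.
Aditya has the highest bid, so Aditya wins.
The second-highest bid is €56.9, so that is what Aditya pays.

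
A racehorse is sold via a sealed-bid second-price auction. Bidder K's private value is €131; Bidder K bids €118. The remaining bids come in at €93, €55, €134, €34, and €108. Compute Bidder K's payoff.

Bidder K's payoff: €0.

Highest competing bid: €134.
Bidder K's bid €118 is not the highest, so Bidder K loses, pays nothing, and earns zero payoff.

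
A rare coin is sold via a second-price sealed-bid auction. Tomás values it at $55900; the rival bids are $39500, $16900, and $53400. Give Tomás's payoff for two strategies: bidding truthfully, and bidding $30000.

Truthful: $2500; alternative: $0.

The highest competing bid is $53400.
Bidding truthfully at $55900: Tomás has the top bid, wins, and pays the second-highest bid $53400. Payoff = $55900 − $53400 = $2500.
Bidding $30000: the top bid is $53400 (a rival), so Tomás loses. Payoff = $0.
This is the dominant-strategy logic: truthful bidding weakly beats any alternative.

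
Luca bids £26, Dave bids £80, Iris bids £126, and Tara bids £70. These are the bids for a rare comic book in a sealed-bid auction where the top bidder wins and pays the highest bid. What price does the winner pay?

Ranking the bids: Iris £126; Dave £80; Tara £70; Luca £26.
Iris is the highest bidder, so Iris wins.
Under the first-price rule, the price is the highest bid: £126.

£126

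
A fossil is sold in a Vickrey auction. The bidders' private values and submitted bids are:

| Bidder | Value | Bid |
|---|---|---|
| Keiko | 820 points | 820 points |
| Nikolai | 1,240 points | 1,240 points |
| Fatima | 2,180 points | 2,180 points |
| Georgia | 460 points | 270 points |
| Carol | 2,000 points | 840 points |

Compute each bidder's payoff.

Bids in descending order: Fatima 2,180 points; Nikolai 1,240 points; Carol 840 points; Keiko 820 points; Georgia 270 points.
Fatima has the top bid and wins; the price is the second-highest bid, 1,240 points.
Fatima's payoff = 2,180 points − 1,240 points = 940 points. All other bidders lose, so their payoff is 0.

Keiko 0 points, Nikolai 0 points, Fatima 940 points, Georgia 0 points, Carol 0 points.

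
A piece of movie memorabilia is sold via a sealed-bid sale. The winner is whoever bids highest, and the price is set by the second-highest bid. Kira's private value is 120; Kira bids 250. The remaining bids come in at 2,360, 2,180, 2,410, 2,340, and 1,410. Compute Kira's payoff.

Highest competing bid: 2,410.
Kira's bid 250 is not the highest, so Kira loses, pays nothing, and earns zero payoff.

Kira's payoff: 0.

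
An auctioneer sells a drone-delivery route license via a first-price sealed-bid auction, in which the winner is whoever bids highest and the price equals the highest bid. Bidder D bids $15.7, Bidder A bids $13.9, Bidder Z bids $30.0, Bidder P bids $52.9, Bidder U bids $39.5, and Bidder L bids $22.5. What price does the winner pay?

$52.9

Ordered from highest: Bidder P $52.9 > Bidder U $39.5 > Bidder Z $30.0 > Bidder L $22.5 > Bidder D $15.7 > Bidder A $13.9.
Bidder P is the highest bidder, so Bidder P wins.
Under the first-price rule, the price is the highest bid: $52.9.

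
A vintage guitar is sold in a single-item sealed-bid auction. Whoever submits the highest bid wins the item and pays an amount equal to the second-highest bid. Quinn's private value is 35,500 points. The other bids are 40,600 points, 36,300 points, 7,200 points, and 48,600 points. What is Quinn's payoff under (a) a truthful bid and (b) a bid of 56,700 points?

The highest competing bid is 48,600 points.
Bidding truthfully at 35,500 points: the top bid is 48,600 points (a rival), so Quinn loses. Payoff = 0 points.
Bidding 56,700 points: Quinn has the top bid, wins, and pays the second-highest bid 48,600 points. Payoff = 35,500 points − 48,600 points = -13,100 points.
Deviating from a truthful bid can only lose payoff in a second-price auction — never gain.

Truthful: 0 points; alternative: -13,100 points.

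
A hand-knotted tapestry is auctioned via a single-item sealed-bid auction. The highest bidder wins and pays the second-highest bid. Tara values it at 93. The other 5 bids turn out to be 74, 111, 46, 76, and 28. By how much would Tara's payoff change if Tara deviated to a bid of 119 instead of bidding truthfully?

The highest competing bid is 111.
Bidding truthfully at 93: the top bid is 111 (a rival), so Tara loses. Payoff = 0.
Bidding 119: Tara has the top bid, wins, and pays the second-highest bid 111. Payoff = 93 − 111 = -18.
Change = -18 − 0 = -18.
Deviating from a truthful bid can only lose payoff in a second-price auction — never gain.

Payoff change: -18.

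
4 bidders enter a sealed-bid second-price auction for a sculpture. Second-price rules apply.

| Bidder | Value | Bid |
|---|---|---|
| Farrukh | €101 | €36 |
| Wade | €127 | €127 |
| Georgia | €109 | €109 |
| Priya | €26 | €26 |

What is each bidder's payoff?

Farrukh €0, Wade €18, Georgia €0, Priya €0.

Sorted high to low: Wade €127 > Georgia €109 > Farrukh €36 > Priya €26.
Wade has the top bid and wins; the price is the second-highest bid, €109.
Wade's payoff = €127 − €109 = €18. All other bidders lose, so their payoff is 0.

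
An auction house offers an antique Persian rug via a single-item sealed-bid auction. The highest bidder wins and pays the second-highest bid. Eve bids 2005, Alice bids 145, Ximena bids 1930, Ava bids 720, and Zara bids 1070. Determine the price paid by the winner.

Ranking the bids: Eve 2005; Ximena 1930; Zara 1070; Ava 720; Alice 145.
Eve has the highest bid, so Eve wins.
The second-highest bid is 1930, so that is what Eve pays.

1930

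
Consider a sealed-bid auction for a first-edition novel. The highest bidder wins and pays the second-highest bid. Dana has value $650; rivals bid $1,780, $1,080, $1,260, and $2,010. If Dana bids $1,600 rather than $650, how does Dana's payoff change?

$0

The highest competing bid is $2,010.
Bidding truthfully at $650: the top bid is $2,010 (a rival), so Dana loses. Payoff = $0.
Bidding $1,600: the top bid is $2,010 (a rival), so Dana loses. Payoff = $0.
Change = $0 − $0 = $0.
The bid only affects whether you win, not the price — here both bids land on the same side of the top rival bid, so the deviation is payoff-neutral.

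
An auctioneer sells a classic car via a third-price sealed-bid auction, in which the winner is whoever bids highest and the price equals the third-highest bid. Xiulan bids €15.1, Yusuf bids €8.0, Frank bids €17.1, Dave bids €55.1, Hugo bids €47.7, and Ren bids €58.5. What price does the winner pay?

€47.7

Sorted high to low: Ren €58.5, then Dave €55.1, then Hugo €47.7, then Frank €17.1, then Xiulan €15.1, then Yusuf €8.0.
Ren is the highest bidder, so Ren wins.
Under the third-price rule, the price is the third-highest bid: €47.7.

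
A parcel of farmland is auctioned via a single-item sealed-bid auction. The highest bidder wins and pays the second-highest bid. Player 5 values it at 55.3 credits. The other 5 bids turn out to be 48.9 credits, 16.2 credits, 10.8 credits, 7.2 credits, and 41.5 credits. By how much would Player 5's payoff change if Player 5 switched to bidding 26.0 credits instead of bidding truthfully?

-6.4 credits

The highest competing bid is 48.9 credits.
Bidding truthfully at 55.3 credits: Player 5 has the top bid, wins, and pays the second-highest bid 48.9 credits. Payoff = 55.3 credits − 48.9 credits = 6.4 credits.
Bidding 26.0 credits: the top bid is 48.9 credits (a rival), so Player 5 loses. Payoff = 0.0 credits.
Change = 0.0 credits − 6.4 credits = -6.4 credits.
Deviating from a truthful bid can only lose payoff in a second-price auction — never gain.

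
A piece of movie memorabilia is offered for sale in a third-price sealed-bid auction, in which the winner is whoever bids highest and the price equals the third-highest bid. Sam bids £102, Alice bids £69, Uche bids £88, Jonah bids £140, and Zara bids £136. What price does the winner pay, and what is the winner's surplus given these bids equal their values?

Price £102; surplus £38.

Ranking the bids: Jonah £140; Zara £136; Sam £102; Uche £88; Alice £69.
Jonah is the highest bidder, so Jonah wins.
Under the third-price rule, the price is the third-highest bid: £102.
Surplus = £140 − £102 = £38.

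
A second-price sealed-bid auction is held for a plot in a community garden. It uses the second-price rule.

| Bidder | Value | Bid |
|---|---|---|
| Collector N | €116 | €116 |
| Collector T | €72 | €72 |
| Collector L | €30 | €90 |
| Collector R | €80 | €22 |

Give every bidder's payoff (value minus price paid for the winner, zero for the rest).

Collector N €26, Collector T €0, Collector L €0, Collector R €0.

Ordered from highest: Collector N €116, then Collector L €90, then Collector T €72, then Collector R €22.
Collector N has the top bid and wins; the price is the second-highest bid, €90.
Collector N's payoff = €116 − €90 = €26. All other bidders lose, so their payoff is 0.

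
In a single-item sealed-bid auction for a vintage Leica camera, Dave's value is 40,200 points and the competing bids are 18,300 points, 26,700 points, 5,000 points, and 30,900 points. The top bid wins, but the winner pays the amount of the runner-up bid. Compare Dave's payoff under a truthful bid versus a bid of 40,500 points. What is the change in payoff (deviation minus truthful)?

The highest competing bid is 30,900 points.
Bidding truthfully at 40,200 points: Dave has the top bid, wins, and pays the second-highest bid 30,900 points. Payoff = 40,200 points − 30,900 points = 9,300 points.
Bidding 40,500 points: Dave has the top bid, wins, and pays the second-highest bid 30,900 points. Payoff = 40,200 points − 30,900 points = 9,300 points.
Change = 9,300 points − 9,300 points = 0 points.
The bid only affects whether you win, not the price — here both bids land on the same side of the top rival bid, so the deviation is payoff-neutral.

0 points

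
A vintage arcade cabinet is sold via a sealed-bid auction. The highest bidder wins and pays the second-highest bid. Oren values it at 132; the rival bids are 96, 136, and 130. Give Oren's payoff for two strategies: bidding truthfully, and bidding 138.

The highest competing bid is 136.
Bidding truthfully at 132: the top bid is 136 (a rival), so Oren loses. Payoff = 0.
Bidding 138: Oren has the top bid, wins, and pays the second-highest bid 136. Payoff = 132 − 136 = -4.

(a) 0  (b) -4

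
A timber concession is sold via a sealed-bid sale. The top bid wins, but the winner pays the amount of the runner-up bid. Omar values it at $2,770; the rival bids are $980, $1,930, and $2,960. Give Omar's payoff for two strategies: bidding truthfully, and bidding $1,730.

The highest competing bid is $2,960.
Bidding truthfully at $2,770: the top bid is $2,960 (a rival), so Omar loses. Payoff = $0.
Bidding $1,730: the top bid is $2,960 (a rival), so Omar loses. Payoff = $0.
The bid only affects whether you win, not the price — here both bids land on the same side of the top rival bid, so the deviation is payoff-neutral.

(a) $0  (b) $0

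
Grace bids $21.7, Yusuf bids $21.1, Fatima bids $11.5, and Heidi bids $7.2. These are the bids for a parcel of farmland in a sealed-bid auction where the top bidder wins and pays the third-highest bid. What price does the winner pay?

Ordered from highest: Grace $21.7; Yusuf $21.1; Fatima $11.5; Heidi $7.2.
Grace is the highest bidder, so Grace wins.
Under the third-price rule, the price is the third-highest bid: $11.5.

$11.5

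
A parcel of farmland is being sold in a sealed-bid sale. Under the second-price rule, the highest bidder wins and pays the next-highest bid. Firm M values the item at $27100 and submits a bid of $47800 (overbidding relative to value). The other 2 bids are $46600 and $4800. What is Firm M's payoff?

Highest competing bid: $46600.
Firm M's bid $47800 is the highest overall, so Firm M wins and pays the second-highest bid, $46600.
Payoff = value − price = $27100 − $46600 = -$19500.
Overbidding won the item at a price above value — truthful bidding would have avoided this loss.

-$19500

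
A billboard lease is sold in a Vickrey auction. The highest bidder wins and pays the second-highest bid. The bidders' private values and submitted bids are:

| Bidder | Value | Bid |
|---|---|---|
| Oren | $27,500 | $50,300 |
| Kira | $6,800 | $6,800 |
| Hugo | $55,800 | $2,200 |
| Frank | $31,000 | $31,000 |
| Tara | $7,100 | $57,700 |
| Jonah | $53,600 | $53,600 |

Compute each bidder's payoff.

Payoffs: Oren $0, Kira $0, Hugo $0, Frank $0, Tara -$46,500, Jonah $0.

Ordered from highest: Tara $57,700; Jonah $53,600; Oren $50,300; Frank $31,000; Kira $6,800; Hugo $2,200.
Tara has the top bid and wins; the price is the second-highest bid, $53,600.
Tara's payoff = $7,100 − $53,600 = -$46,500. All other bidders lose, so their payoff is 0.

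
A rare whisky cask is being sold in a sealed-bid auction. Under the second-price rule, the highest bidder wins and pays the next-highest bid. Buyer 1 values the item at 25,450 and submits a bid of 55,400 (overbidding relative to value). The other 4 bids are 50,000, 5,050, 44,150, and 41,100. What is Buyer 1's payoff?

Payoff = -24,550.

Highest competing bid: 50,000.
Buyer 1's bid 55,400 is the highest overall, so Buyer 1 wins and pays the second-highest bid, 50,000.
Payoff = value − price = 25,450 − 50,000 = -24,550.
Overbidding won the item at a price above value — truthful bidding would have avoided this loss.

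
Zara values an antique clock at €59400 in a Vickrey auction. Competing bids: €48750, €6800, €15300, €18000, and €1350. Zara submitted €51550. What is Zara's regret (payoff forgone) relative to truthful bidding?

Regret: €0.

The highest competing bid is €48750.
Bidding truthfully at €59400: Zara has the top bid, wins, and pays the second-highest bid €48750. Payoff = €59400 − €48750 = €10650.
Bidding €51550: Zara has the top bid, wins, and pays the second-highest bid €48750. Payoff = €59400 − €48750 = €10650.
Regret = truthful payoff − actual payoff = €10650 − €10650 = €0.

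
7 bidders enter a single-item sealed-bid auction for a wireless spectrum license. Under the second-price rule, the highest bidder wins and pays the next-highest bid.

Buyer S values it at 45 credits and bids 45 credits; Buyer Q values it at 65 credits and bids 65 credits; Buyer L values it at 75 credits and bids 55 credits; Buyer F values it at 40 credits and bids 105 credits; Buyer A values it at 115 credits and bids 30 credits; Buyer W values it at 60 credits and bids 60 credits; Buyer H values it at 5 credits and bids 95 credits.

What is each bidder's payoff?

Sorted high to low: Buyer F 105 credits > Buyer H 95 credits > Buyer Q 65 credits > Buyer W 60 credits > Buyer L 55 credits > Buyer S 45 credits > Buyer A 30 credits.
Buyer F has the top bid and wins; the price is the second-highest bid, 95 credits.
Buyer F's payoff = 40 credits − 95 credits = -55 credits. All other bidders lose, so their payoff is 0.

Buyer S 0 credits, Buyer Q 0 credits, Buyer L 0 credits, Buyer F -55 credits, Buyer A 0 credits, Buyer W 0 credits, Buyer H 0 credits.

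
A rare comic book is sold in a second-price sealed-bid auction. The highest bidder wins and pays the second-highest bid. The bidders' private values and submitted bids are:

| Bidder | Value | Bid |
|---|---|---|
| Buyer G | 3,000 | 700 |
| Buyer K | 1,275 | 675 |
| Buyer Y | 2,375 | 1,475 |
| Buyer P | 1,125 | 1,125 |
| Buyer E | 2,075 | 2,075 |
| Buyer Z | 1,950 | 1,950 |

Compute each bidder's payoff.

Payoffs: Buyer G 0, Buyer K 0, Buyer Y 0, Buyer P 0, Buyer E 125, Buyer Z 0.

Sorted high to low: Buyer E 2,075 > Buyer Z 1,950 > Buyer Y 1,475 > Buyer P 1,125 > Buyer G 700 > Buyer K 675.
Buyer E has the top bid and wins; the price is the second-highest bid, 1,950.
Buyer E's payoff = 2,075 − 1,950 = 125. All other bidders lose, so their payoff is 0.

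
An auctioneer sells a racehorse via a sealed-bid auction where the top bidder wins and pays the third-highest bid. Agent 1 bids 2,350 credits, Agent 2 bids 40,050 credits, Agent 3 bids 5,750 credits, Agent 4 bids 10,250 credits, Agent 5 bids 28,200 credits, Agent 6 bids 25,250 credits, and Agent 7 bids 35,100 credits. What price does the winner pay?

Ranking the bids: Agent 2 40,050 credits; Agent 7 35,100 credits; Agent 5 28,200 credits; Agent 6 25,250 credits; Agent 4 10,250 credits; Agent 3 5,750 credits; Agent 1 2,350 credits.
Agent 2 is the highest bidder, so Agent 2 wins.
Under the third-price rule, the price is the third-highest bid: 28,200 credits.

The winner pays 28,200 credits.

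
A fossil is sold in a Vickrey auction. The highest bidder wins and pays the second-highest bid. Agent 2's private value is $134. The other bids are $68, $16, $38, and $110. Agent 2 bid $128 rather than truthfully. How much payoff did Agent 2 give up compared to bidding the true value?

Regret: $0.

The highest competing bid is $110.
Bidding truthfully at $134: Agent 2 has the top bid, wins, and pays the second-highest bid $110. Payoff = $134 − $110 = $24.
Bidding $128: Agent 2 has the top bid, wins, and pays the second-highest bid $110. Payoff = $134 − $110 = $24.
Regret = truthful payoff − actual payoff = $24 − $24 = $0.
The bid only affects whether you win, not the price — here both bids land on the same side of the top rival bid, so the deviation is payoff-neutral.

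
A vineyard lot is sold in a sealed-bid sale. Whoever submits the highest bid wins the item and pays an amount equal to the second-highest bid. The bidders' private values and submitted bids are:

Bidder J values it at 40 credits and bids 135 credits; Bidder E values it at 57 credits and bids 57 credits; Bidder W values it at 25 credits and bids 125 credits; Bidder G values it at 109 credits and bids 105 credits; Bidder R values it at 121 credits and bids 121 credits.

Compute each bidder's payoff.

Bidder J -85 credits, Bidder E 0 credits, Bidder W 0 credits, Bidder G 0 credits, Bidder R 0 credits.

Bids in descending order: Bidder J 135 credits, then Bidder W 125 credits, then Bidder R 121 credits, then Bidder G 105 credits, then Bidder E 57 credits.
Bidder J has the top bid and wins; the price is the second-highest bid, 125 credits.
Bidder J's payoff = 40 credits − 125 credits = -85 credits. All other bidders lose, so their payoff is 0.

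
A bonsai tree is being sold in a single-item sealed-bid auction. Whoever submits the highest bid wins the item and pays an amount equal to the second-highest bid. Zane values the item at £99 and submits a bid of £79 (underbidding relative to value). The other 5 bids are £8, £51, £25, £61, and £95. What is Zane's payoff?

Highest competing bid: £95.
Zane's bid £79 is not the highest, so Zane loses, pays nothing, and earns zero payoff.

£0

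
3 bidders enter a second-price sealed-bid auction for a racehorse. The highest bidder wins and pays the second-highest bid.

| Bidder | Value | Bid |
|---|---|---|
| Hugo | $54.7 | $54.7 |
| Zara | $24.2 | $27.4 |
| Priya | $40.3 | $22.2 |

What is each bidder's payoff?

Ranking the bids: Hugo $54.7 > Zara $27.4 > Priya $22.2.
Hugo has the top bid and wins; the price is the second-highest bid, $27.4.
Hugo's payoff = $54.7 − $27.4 = $27.3. All other bidders lose, so their payoff is 0.

Hugo $27.3, Zara $0.0, Priya $0.0.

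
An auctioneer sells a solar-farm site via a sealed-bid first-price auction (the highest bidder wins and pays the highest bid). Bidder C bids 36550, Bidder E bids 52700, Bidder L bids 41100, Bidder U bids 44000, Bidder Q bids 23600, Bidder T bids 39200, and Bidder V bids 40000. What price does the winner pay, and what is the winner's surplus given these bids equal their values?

Price 52700; surplus 0.

Bids in descending order: Bidder E 52700 > Bidder U 44000 > Bidder L 41100 > Bidder V 40000 > Bidder T 39200 > Bidder C 36550 > Bidder Q 23600.
Bidder E is the highest bidder, so Bidder E wins.
Under the first-price rule, the price is the highest bid: 52700.
Surplus = 52700 − 52700 = 0.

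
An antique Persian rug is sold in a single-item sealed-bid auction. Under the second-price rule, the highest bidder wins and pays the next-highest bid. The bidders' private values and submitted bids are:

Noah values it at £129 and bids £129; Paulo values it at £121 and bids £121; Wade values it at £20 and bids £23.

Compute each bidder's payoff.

Ranking the bids: Noah £129; Paulo £121; Wade £23.
Noah has the top bid and wins; the price is the second-highest bid, £121.
Noah's payoff = £129 − £121 = £8. All other bidders lose, so their payoff is 0.

Noah £8, Paulo £0, Wade £0.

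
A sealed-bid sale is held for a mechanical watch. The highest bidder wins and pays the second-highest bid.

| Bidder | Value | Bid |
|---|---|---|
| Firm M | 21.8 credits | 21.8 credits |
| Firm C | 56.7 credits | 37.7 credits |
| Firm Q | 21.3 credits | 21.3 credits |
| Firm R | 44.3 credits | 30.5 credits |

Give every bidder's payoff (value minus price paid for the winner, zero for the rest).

Firm M 0.0 credits, Firm C 26.2 credits, Firm Q 0.0 credits, Firm R 0.0 credits.

Ordered from highest: Firm C 37.7 credits, then Firm R 30.5 credits, then Firm M 21.8 credits, then Firm Q 21.3 credits.
Firm C has the top bid and wins; the price is the second-highest bid, 30.5 credits.
Firm C's payoff = 56.7 credits − 30.5 credits = 26.2 credits. All other bidders lose, so their payoff is 0.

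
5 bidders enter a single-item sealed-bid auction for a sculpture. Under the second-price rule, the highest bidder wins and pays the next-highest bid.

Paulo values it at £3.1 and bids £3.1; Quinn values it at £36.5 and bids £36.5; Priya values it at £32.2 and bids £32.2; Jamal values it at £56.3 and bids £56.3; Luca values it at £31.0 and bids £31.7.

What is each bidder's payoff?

Payoffs: Paulo £0.0, Quinn £0.0, Priya £0.0, Jamal £19.8, Luca £0.0.

Ranking the bids: Jamal £56.3 > Quinn £36.5 > Priya £32.2 > Luca £31.7 > Paulo £3.1.
Jamal has the top bid and wins; the price is the second-highest bid, £36.5.
Jamal's payoff = £56.3 − £36.5 = £19.8. All other bidders lose, so their payoff is 0.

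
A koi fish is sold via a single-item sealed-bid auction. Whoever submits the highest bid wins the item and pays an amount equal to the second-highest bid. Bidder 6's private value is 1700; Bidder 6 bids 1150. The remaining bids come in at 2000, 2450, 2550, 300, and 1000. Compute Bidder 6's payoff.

0

Highest competing bid: 2550.
Bidder 6's bid 1150 is not the highest, so Bidder 6 loses, pays nothing, and earns zero payoff.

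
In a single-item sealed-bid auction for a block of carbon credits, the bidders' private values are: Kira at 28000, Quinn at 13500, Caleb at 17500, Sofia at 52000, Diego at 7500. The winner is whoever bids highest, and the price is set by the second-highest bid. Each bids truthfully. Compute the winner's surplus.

Ranking the bids: Sofia 52000, then Kira 28000, then Caleb 17500, then Quinn 13500, then Diego 7500.
Sofia wins with the top bid and pays the second-highest, 28000.
Surplus = 52000 − 28000 = 24000.

Surplus = 24000.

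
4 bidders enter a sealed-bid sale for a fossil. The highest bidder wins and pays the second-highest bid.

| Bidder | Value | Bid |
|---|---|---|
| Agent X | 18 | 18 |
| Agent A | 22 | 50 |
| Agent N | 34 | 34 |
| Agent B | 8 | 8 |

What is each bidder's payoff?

Bids in descending order: Agent A 50, then Agent N 34, then Agent X 18, then Agent B 8.
Agent A has the top bid and wins; the price is the second-highest bid, 34.
Agent A's payoff = 22 − 34 = -12. All other bidders lose, so their payoff is 0.

Payoffs: Agent X 0, Agent A -12, Agent N 0, Agent B 0.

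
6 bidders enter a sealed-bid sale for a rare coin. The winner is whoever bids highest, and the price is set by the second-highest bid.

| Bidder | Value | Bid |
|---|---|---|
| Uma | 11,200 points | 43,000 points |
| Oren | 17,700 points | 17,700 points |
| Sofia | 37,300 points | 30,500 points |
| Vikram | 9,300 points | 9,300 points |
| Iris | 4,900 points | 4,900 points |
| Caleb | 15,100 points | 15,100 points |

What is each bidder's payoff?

Bids in descending order: Uma 43,000 points > Sofia 30,500 points > Oren 17,700 points > Caleb 15,100 points > Vikram 9,300 points > Iris 4,900 points.
Uma has the top bid and wins; the price is the second-highest bid, 30,500 points.
Uma's payoff = 11,200 points − 30,500 points = -19,300 points. All other bidders lose, so their payoff is 0.

Payoffs: Uma -19,300 points, Oren 0 points, Sofia 0 points, Vikram 0 points, Iris 0 points, Caleb 0 points.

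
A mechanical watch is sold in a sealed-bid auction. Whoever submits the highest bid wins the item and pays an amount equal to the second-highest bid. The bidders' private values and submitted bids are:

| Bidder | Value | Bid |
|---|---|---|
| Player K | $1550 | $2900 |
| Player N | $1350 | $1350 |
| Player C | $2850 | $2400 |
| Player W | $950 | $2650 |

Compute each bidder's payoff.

Ranking the bids: Player K $2900 > Player W $2650 > Player C $2400 > Player N $1350.
Player K has the top bid and wins; the price is the second-highest bid, $2650.
Player K's payoff = $1550 − $2650 = -$1100. All other bidders lose, so their payoff is 0.

Payoffs: Player K -$1100, Player N $0, Player C $0, Player W $0.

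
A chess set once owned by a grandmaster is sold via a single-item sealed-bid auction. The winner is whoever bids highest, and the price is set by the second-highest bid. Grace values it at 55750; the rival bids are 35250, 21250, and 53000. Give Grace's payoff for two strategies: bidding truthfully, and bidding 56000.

(a) 2750  (b) 2750

The highest competing bid is 53000.
Bidding truthfully at 55750: Grace has the top bid, wins, and pays the second-highest bid 53000. Payoff = 55750 − 53000 = 2750.
Bidding 56000: Grace has the top bid, wins, and pays the second-highest bid 53000. Payoff = 55750 − 53000 = 2750.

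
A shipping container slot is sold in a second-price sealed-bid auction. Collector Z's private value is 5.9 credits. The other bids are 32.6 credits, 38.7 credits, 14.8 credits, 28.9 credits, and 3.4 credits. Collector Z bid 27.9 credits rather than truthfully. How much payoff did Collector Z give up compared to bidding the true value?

0.0 credits

The highest competing bid is 38.7 credits.
Bidding truthfully at 5.9 credits: the top bid is 38.7 credits (a rival), so Collector Z loses. Payoff = 0.0 credits.
Bidding 27.9 credits: the top bid is 38.7 credits (a rival), so Collector Z loses. Payoff = 0.0 credits.
Regret = truthful payoff − actual payoff = 0.0 credits − 0.0 credits = 0.0 credits.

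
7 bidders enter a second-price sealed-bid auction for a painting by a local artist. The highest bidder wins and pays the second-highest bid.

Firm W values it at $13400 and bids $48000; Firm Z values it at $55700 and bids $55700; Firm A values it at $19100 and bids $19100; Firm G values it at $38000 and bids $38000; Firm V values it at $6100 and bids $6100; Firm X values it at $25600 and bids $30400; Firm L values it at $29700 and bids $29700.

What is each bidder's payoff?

Ranking the bids: Firm Z $55700 > Firm W $48000 > Firm G $38000 > Firm X $30400 > Firm L $29700 > Firm A $19100 > Firm V $6100.
Firm Z has the top bid and wins; the price is the second-highest bid, $48000.
Firm Z's payoff = $55700 − $48000 = $7700. All other bidders lose, so their payoff is 0.

Payoffs: Firm W $0, Firm Z $7700, Firm A $0, Firm G $0, Firm V $0, Firm X $0, Firm L $0.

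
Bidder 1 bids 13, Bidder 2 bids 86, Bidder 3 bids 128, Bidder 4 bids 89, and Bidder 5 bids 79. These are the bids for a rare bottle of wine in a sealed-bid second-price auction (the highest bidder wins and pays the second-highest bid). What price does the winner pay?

The winner pays 89.

Bids in descending order: Bidder 3 128; Bidder 4 89; Bidder 2 86; Bidder 5 79; Bidder 1 13.
Bidder 3 is the highest bidder, so Bidder 3 wins.
Under the second-price rule, the price is the second-highest bid: 89.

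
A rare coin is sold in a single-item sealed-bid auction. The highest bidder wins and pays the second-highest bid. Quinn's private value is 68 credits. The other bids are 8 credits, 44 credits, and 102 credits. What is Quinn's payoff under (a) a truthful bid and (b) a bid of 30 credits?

The highest competing bid is 102 credits.
Bidding truthfully at 68 credits: the top bid is 102 credits (a rival), so Quinn loses. Payoff = 0 credits.
Bidding 30 credits: the top bid is 102 credits (a rival), so Quinn loses. Payoff = 0 credits.
The bid only affects whether you win, not the price — here both bids land on the same side of the top rival bid, so the deviation is payoff-neutral.

Truthful: 0 credits; alternative: 0 credits.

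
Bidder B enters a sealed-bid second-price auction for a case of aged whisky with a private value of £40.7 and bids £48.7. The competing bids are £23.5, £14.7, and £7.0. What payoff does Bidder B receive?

Highest competing bid: £23.5.
Bidder B's bid £48.7 is the highest overall, so Bidder B wins and pays the second-highest bid, £23.5.
Payoff = value − price = £40.7 − £23.5 = £17.2.

Payoff = £17.2.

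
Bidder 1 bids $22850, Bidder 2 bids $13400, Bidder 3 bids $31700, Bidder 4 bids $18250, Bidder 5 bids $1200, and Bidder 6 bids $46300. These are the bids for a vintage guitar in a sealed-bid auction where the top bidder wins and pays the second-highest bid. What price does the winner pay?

Bids in descending order: Bidder 6 $46300; Bidder 3 $31700; Bidder 1 $22850; Bidder 4 $18250; Bidder 2 $13400; Bidder 5 $1200.
Bidder 6 is the highest bidder, so Bidder 6 wins.
Under the second-price rule, the price is the second-highest bid: $31700.

The winner pays $31700.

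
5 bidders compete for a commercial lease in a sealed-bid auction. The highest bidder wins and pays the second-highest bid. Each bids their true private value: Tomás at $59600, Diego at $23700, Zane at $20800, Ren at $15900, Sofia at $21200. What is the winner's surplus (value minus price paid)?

$35900

Sorted high to low: Tomás $59600; Diego $23700; Sofia $21200; Zane $20800; Ren $15900.
Tomás wins with the top bid and pays the second-highest, $23700.
Surplus = $59600 − $23700 = $35900.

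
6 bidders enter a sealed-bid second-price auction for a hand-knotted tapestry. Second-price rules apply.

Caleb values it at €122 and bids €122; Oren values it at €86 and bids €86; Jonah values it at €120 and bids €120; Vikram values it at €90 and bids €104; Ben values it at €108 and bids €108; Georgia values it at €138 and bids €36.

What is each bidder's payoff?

Caleb €2, Oren €0, Jonah €0, Vikram €0, Ben €0, Georgia €0.

Ordered from highest: Caleb €122 > Jonah €120 > Ben €108 > Vikram €104 > Oren €86 > Georgia €36.
Caleb has the top bid and wins; the price is the second-highest bid, €120.
Caleb's payoff = €122 − €120 = €2. All other bidders lose, so their payoff is 0.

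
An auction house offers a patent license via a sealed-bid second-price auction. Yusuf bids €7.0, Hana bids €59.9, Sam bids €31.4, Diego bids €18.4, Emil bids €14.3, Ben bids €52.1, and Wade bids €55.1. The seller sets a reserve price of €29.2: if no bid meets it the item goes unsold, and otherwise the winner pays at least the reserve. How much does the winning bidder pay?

Price paid: €55.1.

Bids in descending order: Hana €59.9, then Wade €55.1, then Ben €52.1, then Sam €31.4, then Diego €18.4, then Emil €14.3, then Yusuf €7.0.
Hana has the highest bid, so Hana wins.
The second-highest bid is €55.1, which exceeds the reserve, so that sets the price.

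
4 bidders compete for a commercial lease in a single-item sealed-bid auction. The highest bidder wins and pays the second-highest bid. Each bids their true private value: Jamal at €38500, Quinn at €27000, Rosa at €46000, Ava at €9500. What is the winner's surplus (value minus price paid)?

Bids in descending order: Rosa €46000, then Jamal €38500, then Quinn €27000, then Ava €9500.
Rosa wins with the top bid and pays the second-highest, €38500.
Surplus = €46000 − €38500 = €7500.

€7500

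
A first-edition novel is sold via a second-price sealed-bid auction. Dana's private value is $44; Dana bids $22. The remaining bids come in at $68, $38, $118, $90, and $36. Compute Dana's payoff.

$0

Highest competing bid: $118.
Dana's bid $22 is not the highest, so Dana loses, pays nothing, and earns zero payoff.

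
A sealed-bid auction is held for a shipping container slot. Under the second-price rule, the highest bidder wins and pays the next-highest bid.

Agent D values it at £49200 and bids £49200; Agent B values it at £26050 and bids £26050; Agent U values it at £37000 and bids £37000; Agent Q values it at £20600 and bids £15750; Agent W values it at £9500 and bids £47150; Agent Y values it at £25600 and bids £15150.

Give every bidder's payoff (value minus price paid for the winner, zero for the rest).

Agent D £2050, Agent B £0, Agent U £0, Agent Q £0, Agent W £0, Agent Y £0.

Sorted high to low: Agent D £49200, then Agent W £47150, then Agent U £37000, then Agent B £26050, then Agent Q £15750, then Agent Y £15150.
Agent D has the top bid and wins; the price is the second-highest bid, £47150.
Agent D's payoff = £49200 − £47150 = £2050. All other bidders lose, so their payoff is 0.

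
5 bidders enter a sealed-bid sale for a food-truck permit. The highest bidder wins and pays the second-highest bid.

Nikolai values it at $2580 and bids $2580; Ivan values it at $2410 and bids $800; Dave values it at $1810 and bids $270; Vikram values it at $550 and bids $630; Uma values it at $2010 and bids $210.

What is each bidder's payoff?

Sorted high to low: Nikolai $2580; Ivan $800; Vikram $630; Dave $270; Uma $210.
Nikolai has the top bid and wins; the price is the second-highest bid, $800.
Nikolai's payoff = $2580 − $800 = $1780. All other bidders lose, so their payoff is 0.

Nikolai $1780, Ivan $0, Dave $0, Vikram $0, Uma $0.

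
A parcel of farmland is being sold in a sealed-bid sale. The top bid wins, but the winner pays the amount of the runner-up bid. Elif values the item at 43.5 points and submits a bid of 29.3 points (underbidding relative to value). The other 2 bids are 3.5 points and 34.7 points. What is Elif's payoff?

0.0 points

Highest competing bid: 34.7 points.
Elif's bid 29.3 points is not the highest, so Elif loses, pays nothing, and earns zero payoff.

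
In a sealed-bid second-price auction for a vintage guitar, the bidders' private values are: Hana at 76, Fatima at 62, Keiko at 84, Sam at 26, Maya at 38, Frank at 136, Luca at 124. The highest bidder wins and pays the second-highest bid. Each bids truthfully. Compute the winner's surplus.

Bids in descending order: Frank 136 > Luca 124 > Keiko 84 > Hana 76 > Fatima 62 > Maya 38 > Sam 26.
Frank wins with the top bid and pays the second-highest, 124.
Surplus = 136 − 124 = 12.

Surplus = 12.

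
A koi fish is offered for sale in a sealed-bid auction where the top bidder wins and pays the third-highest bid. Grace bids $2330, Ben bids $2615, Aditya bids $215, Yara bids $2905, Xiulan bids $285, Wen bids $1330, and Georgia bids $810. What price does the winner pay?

Ordered from highest: Yara $2905, then Ben $2615, then Grace $2330, then Wen $1330, then Georgia $810, then Xiulan $285, then Aditya $215.
Yara is the highest bidder, so Yara wins.
Under the third-price rule, the price is the third-highest bid: $2330.

The winner pays $2330.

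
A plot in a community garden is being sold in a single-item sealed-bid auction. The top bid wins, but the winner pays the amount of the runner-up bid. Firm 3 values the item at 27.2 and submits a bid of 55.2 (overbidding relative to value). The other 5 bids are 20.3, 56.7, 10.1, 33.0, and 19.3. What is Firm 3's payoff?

Highest competing bid: 56.7.
Firm 3's bid 55.2 is not the highest, so Firm 3 loses, pays nothing, and earns zero payoff.

The bidder's payoff: 0.0.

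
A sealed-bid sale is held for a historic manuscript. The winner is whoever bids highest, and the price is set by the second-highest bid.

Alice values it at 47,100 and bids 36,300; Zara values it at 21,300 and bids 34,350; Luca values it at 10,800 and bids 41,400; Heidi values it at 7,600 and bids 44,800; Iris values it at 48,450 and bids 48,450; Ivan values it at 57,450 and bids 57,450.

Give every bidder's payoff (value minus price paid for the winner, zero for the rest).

Ranking the bids: Ivan 57,450 > Iris 48,450 > Heidi 44,800 > Luca 41,400 > Alice 36,300 > Zara 34,350.
Ivan has the top bid and wins; the price is the second-highest bid, 48,450.
Ivan's payoff = 57,450 − 48,450 = 9,000. All other bidders lose, so their payoff is 0.

Payoffs: Alice 0, Zara 0, Luca 0, Heidi 0, Iris 0, Ivan 9,000.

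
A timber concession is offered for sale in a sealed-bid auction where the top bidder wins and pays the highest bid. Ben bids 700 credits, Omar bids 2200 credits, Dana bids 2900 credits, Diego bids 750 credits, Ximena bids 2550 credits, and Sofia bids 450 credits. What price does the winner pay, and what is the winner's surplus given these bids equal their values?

Ranking the bids: Dana 2900 credits, then Ximena 2550 credits, then Omar 2200 credits, then Diego 750 credits, then Ben 700 credits, then Sofia 450 credits.
Dana is the highest bidder, so Dana wins.
Under the first-price rule, the price is the highest bid: 2900 credits.
Surplus = 2900 credits − 2900 credits = 0 credits.

The winner pays 2900 credits for a surplus of 0 credits.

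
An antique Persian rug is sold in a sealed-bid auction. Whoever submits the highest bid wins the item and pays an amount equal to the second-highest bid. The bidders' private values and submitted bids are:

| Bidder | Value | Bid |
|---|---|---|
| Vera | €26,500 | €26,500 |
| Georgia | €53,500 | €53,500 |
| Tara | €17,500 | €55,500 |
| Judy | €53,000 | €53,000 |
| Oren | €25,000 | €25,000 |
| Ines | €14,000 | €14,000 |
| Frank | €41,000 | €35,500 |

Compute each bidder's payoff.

Bids in descending order: Tara €55,500, then Georgia €53,500, then Judy €53,000, then Frank €35,500, then Vera €26,500, then Oren €25,000, then Ines €14,000.
Tara has the top bid and wins; the price is the second-highest bid, €53,500.
Tara's payoff = €17,500 − €53,500 = -€36,000. All other bidders lose, so their payoff is 0.

Payoffs: Vera €0, Georgia €0, Tara -€36,000, Judy €0, Oren €0, Ines €0, Frank €0.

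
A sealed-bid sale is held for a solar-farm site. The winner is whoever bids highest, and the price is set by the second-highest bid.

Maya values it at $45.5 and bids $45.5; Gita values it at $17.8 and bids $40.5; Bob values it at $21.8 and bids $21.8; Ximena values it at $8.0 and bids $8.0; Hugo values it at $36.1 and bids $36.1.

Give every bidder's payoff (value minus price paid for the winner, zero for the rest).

Payoffs: Maya $5.0, Gita $0.0, Bob $0.0, Ximena $0.0, Hugo $0.0.

Ranking the bids: Maya $45.5; Gita $40.5; Hugo $36.1; Bob $21.8; Ximena $8.0.
Maya has the top bid and wins; the price is the second-highest bid, $40.5.
Maya's payoff = $45.5 − $40.5 = $5.0. All other bidders lose, so their payoff is 0.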